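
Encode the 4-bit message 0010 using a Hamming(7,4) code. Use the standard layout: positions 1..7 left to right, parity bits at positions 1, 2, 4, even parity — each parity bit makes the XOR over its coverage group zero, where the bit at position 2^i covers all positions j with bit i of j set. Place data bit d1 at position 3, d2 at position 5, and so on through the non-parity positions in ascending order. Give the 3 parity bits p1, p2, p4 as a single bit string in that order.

011

Place data bits at non-power-of-two positions: b3=0, b5=0, b6=1, b7=0.
p1 = XOR of data positions {3,5,7} = 0⊕0⊕0 = 0
p2 = XOR of data positions {3,6,7} = 0⊕1⊕0 = 1
p4 = XOR of data positions {5,6,7} = 0⊕1⊕0 = 1
Parity bits p1,p2,p4 = 011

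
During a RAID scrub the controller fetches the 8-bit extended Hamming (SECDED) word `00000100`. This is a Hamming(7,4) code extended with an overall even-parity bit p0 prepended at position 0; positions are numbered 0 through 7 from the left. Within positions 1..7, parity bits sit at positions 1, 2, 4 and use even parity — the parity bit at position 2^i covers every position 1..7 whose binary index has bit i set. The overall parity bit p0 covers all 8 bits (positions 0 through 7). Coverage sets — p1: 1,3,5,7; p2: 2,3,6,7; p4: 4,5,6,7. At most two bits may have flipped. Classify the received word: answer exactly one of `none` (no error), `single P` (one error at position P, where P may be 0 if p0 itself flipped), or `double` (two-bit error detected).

s1: b1⊕b3⊕b5⊕b7 = 0⊕0⊕1⊕0 = 1
s2: b2⊕b3⊕b6⊕b7 = 0⊕0⊕0⊕0 = 0
s4: b4⊕b5⊕b6⊕b7 = 0⊕1⊕0⊕0 = 1
Syndrome (s4...s1) = 101 → position 5.
Overall parity (XOR of all 8 bits, including p0): 0⊕0⊕0⊕0⊕0⊕1⊕0⊕0 = 1
Overall=1, syndrome position=5 → single-bit error at position 5.

single 5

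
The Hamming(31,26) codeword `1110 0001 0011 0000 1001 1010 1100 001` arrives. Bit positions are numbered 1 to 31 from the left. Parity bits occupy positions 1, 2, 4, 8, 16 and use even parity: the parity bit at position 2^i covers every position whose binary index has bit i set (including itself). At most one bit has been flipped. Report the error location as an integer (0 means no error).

s1: b1⊕b3⊕b5⊕b7⊕b9⊕b11⊕b13⊕b15⊕b17⊕b19⊕b21⊕b23⊕b25⊕b27⊕b29⊕b31 = 1⊕1⊕0⊕0⊕0⊕1⊕0⊕0⊕1⊕0⊕1⊕1⊕1⊕0⊕0⊕1 = 0
s2: b2⊕b3⊕b6⊕b7⊕b10⊕b11⊕b14⊕b15⊕b18⊕b19⊕b22⊕b23⊕b26⊕b27⊕b30⊕b31 = 1⊕1⊕0⊕0⊕0⊕1⊕0⊕0⊕0⊕0⊕0⊕1⊕1⊕0⊕0⊕1 = 0
s4: b4⊕b5⊕b6⊕b7⊕b12⊕b13⊕b14⊕b15⊕b20⊕b21⊕b22⊕b23⊕b28⊕b29⊕b30⊕b31 = 0⊕0⊕0⊕0⊕1⊕0⊕0⊕0⊕1⊕1⊕0⊕1⊕0⊕0⊕0⊕1 = 1
s8: b8⊕b9⊕b10⊕b11⊕b12⊕b13⊕b14⊕b15⊕b24⊕b25⊕b26⊕b27⊕b28⊕b29⊕b30⊕b31 = 1⊕0⊕0⊕1⊕1⊕0⊕0⊕0⊕0⊕1⊕1⊕0⊕0⊕0⊕0⊕1 = 0
s16: b16⊕b17⊕b18⊕b19⊕b20⊕b21⊕b22⊕b23⊕b24⊕b25⊕b26⊕b27⊕b28⊕b29⊕b30⊕b31 = 0⊕1⊕0⊕0⊕1⊕1⊕0⊕1⊕0⊕1⊕1⊕0⊕0⊕0⊕0⊕1 = 1
Syndrome (s16...s1) = 10100 → position 20.

20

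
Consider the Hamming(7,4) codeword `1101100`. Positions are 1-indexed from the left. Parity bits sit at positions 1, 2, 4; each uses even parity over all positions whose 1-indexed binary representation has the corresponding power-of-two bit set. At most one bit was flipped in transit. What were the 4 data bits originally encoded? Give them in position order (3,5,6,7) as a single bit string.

0100

s1: b1⊕b3⊕b5⊕b7 = 1⊕0⊕1⊕0 = 0
s2: b2⊕b3⊕b6⊕b7 = 1⊕0⊕0⊕0 = 1
s4: b4⊕b5⊕b6⊕b7 = 1⊕1⊕0⊕0 = 0
Syndrome (s4...s1) = 010 → position 2.
Flip bit 2: corrected codeword = 1001100
Data bits at positions 3,5,6,7: 0100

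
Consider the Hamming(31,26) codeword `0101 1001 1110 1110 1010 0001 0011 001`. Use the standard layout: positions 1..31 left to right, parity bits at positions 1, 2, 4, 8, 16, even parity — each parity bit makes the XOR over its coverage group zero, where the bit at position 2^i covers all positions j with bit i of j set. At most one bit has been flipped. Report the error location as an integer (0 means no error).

13

s1: b1⊕b3⊕b5⊕b7⊕b9⊕b11⊕b13⊕b15⊕b17⊕b19⊕b21⊕b23⊕b25⊕b27⊕b29⊕b31 = 0⊕0⊕1⊕0⊕1⊕1⊕1⊕1⊕1⊕1⊕0⊕0⊕0⊕1⊕0⊕1 = 1
s2: b2⊕b3⊕b6⊕b7⊕b10⊕b11⊕b14⊕b15⊕b18⊕b19⊕b22⊕b23⊕b26⊕b27⊕b30⊕b31 = 1⊕0⊕0⊕0⊕1⊕1⊕1⊕1⊕0⊕1⊕0⊕0⊕0⊕1⊕0⊕1 = 0
s4: b4⊕b5⊕b6⊕b7⊕b12⊕b13⊕b14⊕b15⊕b20⊕b21⊕b22⊕b23⊕b28⊕b29⊕b30⊕b31 = 1⊕1⊕0⊕0⊕0⊕1⊕1⊕1⊕0⊕0⊕0⊕0⊕1⊕0⊕0⊕1 = 1
s8: b8⊕b9⊕b10⊕b11⊕b12⊕b13⊕b14⊕b15⊕b24⊕b25⊕b26⊕b27⊕b28⊕b29⊕b30⊕b31 = 1⊕1⊕1⊕1⊕0⊕1⊕1⊕1⊕1⊕0⊕0⊕1⊕1⊕0⊕0⊕1 = 1
s16: b16⊕b17⊕b18⊕b19⊕b20⊕b21⊕b22⊕b23⊕b24⊕b25⊕b26⊕b27⊕b28⊕b29⊕b30⊕b31 = 0⊕1⊕0⊕1⊕0⊕0⊕0⊕0⊕1⊕0⊕0⊕1⊕1⊕0⊕0⊕1 = 0
Syndrome (s16...s1) = 01101 → position 13.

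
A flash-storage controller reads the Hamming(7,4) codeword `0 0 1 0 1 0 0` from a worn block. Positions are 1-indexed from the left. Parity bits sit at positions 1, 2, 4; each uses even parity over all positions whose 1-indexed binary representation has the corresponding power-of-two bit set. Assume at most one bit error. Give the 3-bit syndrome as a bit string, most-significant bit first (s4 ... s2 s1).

110

s1: b1⊕b3⊕b5⊕b7 = 0⊕1⊕1⊕0 = 0
s2: b2⊕b3⊕b6⊕b7 = 0⊕1⊕0⊕0 = 1
s4: b4⊕b5⊕b6⊕b7 = 0⊕1⊕0⊕0 = 1
Syndrome (s4...s1) = 110 → position 6.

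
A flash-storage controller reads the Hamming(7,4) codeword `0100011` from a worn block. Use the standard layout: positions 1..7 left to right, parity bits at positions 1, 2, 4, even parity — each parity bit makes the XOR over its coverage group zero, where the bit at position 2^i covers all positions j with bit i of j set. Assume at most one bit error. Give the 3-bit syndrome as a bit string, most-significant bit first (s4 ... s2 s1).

s1: b1⊕b3⊕b5⊕b7 = 0⊕0⊕0⊕1 = 1
s2: b2⊕b3⊕b6⊕b7 = 1⊕0⊕1⊕1 = 1
s4: b4⊕b5⊕b6⊕b7 = 0⊕0⊕1⊕1 = 0
Syndrome (s4...s1) = 011 → position 3.

011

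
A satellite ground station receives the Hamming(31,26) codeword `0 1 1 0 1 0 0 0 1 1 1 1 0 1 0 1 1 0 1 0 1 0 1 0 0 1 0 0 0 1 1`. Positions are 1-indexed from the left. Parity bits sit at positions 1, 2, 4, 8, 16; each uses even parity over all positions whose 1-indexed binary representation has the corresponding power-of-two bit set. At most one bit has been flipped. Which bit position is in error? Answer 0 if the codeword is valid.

s1: b1⊕b3⊕b5⊕b7⊕b9⊕b11⊕b13⊕b15⊕b17⊕b19⊕b21⊕b23⊕b25⊕b27⊕b29⊕b31 = 0⊕1⊕1⊕0⊕1⊕1⊕0⊕0⊕1⊕1⊕1⊕1⊕0⊕0⊕0⊕1 = 1
s2: b2⊕b3⊕b6⊕b7⊕b10⊕b11⊕b14⊕b15⊕b18⊕b19⊕b22⊕b23⊕b26⊕b27⊕b30⊕b31 = 1⊕1⊕0⊕0⊕1⊕1⊕1⊕0⊕0⊕1⊕0⊕1⊕1⊕0⊕1⊕1 = 0
s4: b4⊕b5⊕b6⊕b7⊕b12⊕b13⊕b14⊕b15⊕b20⊕b21⊕b22⊕b23⊕b28⊕b29⊕b30⊕b31 = 0⊕1⊕0⊕0⊕1⊕0⊕1⊕0⊕0⊕1⊕0⊕1⊕0⊕0⊕1⊕1 = 1
s8: b8⊕b9⊕b10⊕b11⊕b12⊕b13⊕b14⊕b15⊕b24⊕b25⊕b26⊕b27⊕b28⊕b29⊕b30⊕b31 = 0⊕1⊕1⊕1⊕1⊕0⊕1⊕0⊕0⊕0⊕1⊕0⊕0⊕0⊕1⊕1 = 0
s16: b16⊕b17⊕b18⊕b19⊕b20⊕b21⊕b22⊕b23⊕b24⊕b25⊕b26⊕b27⊕b28⊕b29⊕b30⊕b31 = 1⊕1⊕0⊕1⊕0⊕1⊕0⊕1⊕0⊕0⊕1⊕0⊕0⊕0⊕1⊕1 = 0
Syndrome (s16...s1) = 00101 → position 5.

5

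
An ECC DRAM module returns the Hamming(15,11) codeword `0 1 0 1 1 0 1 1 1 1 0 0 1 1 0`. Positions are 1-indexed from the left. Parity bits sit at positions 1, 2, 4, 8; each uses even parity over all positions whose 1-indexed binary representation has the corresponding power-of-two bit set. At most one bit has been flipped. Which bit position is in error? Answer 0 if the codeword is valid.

12

s1: b1⊕b3⊕b5⊕b7⊕b9⊕b11⊕b13⊕b15 = 0⊕0⊕1⊕1⊕1⊕0⊕1⊕0 = 0
s2: b2⊕b3⊕b6⊕b7⊕b10⊕b11⊕b14⊕b15 = 1⊕0⊕0⊕1⊕1⊕0⊕1⊕0 = 0
s4: b4⊕b5⊕b6⊕b7⊕b12⊕b13⊕b14⊕b15 = 1⊕1⊕0⊕1⊕0⊕1⊕1⊕0 = 1
s8: b8⊕b9⊕b10⊕b11⊕b12⊕b13⊕b14⊕b15 = 1⊕1⊕1⊕0⊕0⊕1⊕1⊕0 = 1
Syndrome (s8...s1) = 1100 → position 12.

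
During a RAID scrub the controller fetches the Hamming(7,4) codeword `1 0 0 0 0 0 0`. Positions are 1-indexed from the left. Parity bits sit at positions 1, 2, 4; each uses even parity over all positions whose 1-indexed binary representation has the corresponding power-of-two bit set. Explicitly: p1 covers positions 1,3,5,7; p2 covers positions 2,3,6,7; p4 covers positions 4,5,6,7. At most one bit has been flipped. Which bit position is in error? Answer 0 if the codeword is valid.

1

s1: b1⊕b3⊕b5⊕b7 = 1⊕0⊕0⊕0 = 1
s2: b2⊕b3⊕b6⊕b7 = 0⊕0⊕0⊕0 = 0
s4: b4⊕b5⊕b6⊕b7 = 0⊕0⊕0⊕0 = 0
Syndrome (s4...s1) = 001 → position 1.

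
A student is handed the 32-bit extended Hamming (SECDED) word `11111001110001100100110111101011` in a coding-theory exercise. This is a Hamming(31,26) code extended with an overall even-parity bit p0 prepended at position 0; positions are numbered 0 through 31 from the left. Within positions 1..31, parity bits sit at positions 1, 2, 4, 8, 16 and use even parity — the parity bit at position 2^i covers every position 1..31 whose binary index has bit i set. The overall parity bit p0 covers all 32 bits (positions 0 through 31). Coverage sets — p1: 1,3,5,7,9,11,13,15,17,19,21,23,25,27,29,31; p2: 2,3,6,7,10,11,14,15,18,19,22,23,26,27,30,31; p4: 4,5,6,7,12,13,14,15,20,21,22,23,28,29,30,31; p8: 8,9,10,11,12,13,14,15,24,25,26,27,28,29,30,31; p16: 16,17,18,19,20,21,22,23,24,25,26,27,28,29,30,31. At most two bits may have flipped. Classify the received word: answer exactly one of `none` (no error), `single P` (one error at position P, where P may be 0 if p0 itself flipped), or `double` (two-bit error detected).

none

s1: b1⊕b3⊕b5⊕b7⊕b9⊕b11⊕b13⊕b15⊕b17⊕b19⊕b21⊕b23⊕b25⊕b27⊕b29⊕b31 = 1⊕1⊕0⊕1⊕1⊕0⊕1⊕0⊕1⊕0⊕1⊕1⊕1⊕0⊕0⊕1 = 0
s2: b2⊕b3⊕b6⊕b7⊕b10⊕b11⊕b14⊕b15⊕b18⊕b19⊕b22⊕b23⊕b26⊕b27⊕b30⊕b31 = 1⊕1⊕0⊕1⊕0⊕0⊕1⊕0⊕0⊕0⊕0⊕1⊕1⊕0⊕1⊕1 = 0
s4: b4⊕b5⊕b6⊕b7⊕b12⊕b13⊕b14⊕b15⊕b20⊕b21⊕b22⊕b23⊕b28⊕b29⊕b30⊕b31 = 1⊕0⊕0⊕1⊕0⊕1⊕1⊕0⊕1⊕1⊕0⊕1⊕1⊕0⊕1⊕1 = 0
s8: b8⊕b9⊕b10⊕b11⊕b12⊕b13⊕b14⊕b15⊕b24⊕b25⊕b26⊕b27⊕b28⊕b29⊕b30⊕b31 = 1⊕1⊕0⊕0⊕0⊕1⊕1⊕0⊕1⊕1⊕1⊕0⊕1⊕0⊕1⊕1 = 0
s16: b16⊕b17⊕b18⊕b19⊕b20⊕b21⊕b22⊕b23⊕b24⊕b25⊕b26⊕b27⊕b28⊕b29⊕b30⊕b31 = 0⊕1⊕0⊕0⊕1⊕1⊕0⊕1⊕1⊕1⊕1⊕0⊕1⊕0⊕1⊕1 = 0
Syndrome (s16...s1) = 00000 → position 0 (no error).
Overall parity (XOR of all 32 bits, including p0): 1⊕1⊕1⊕1⊕1⊕0⊕0⊕1⊕1⊕1⊕0⊕0⊕0⊕1⊕1⊕0⊕0⊕1⊕0⊕0⊕1⊕1⊕0⊕1⊕1⊕1⊕1⊕0⊕1⊕0⊕1⊕1 = 0
Overall=0, syndrome position=0 → no error.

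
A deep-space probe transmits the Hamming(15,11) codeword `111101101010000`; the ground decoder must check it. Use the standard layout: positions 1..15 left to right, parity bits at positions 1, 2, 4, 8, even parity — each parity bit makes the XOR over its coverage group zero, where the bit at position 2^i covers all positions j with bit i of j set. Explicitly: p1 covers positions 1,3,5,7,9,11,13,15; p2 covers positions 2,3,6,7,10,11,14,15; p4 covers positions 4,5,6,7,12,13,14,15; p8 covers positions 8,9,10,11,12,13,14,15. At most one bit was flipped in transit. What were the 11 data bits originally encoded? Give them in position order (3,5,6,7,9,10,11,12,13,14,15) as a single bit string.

s1: b1⊕b3⊕b5⊕b7⊕b9⊕b11⊕b13⊕b15 = 1⊕1⊕0⊕1⊕1⊕1⊕0⊕0 = 1
s2: b2⊕b3⊕b6⊕b7⊕b10⊕b11⊕b14⊕b15 = 1⊕1⊕1⊕1⊕0⊕1⊕0⊕0 = 1
s4: b4⊕b5⊕b6⊕b7⊕b12⊕b13⊕b14⊕b15 = 1⊕0⊕1⊕1⊕0⊕0⊕0⊕0 = 1
s8: b8⊕b9⊕b10⊕b11⊕b12⊕b13⊕b14⊕b15 = 0⊕1⊕0⊕1⊕0⊕0⊕0⊕0 = 0
Syndrome (s8...s1) = 0111 → position 7.
Flip bit 7: corrected codeword = 111101001010000
Data bits at positions 3,5,6,7,9,10,11,12,13,14,15: 10101010000

10101010000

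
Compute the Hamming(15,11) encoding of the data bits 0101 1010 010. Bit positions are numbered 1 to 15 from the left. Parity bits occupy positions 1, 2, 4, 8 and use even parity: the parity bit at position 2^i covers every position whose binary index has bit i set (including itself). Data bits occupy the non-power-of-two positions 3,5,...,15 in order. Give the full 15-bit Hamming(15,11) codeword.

Place data bits at non-power-of-two positions: b3=0, b5=1, b6=0, b7=1, b9=1, b10=0, b11=1, b12=0, b13=0, b14=1, b15=0.
p1 = XOR of data positions {3,5,7,9,11,13,15} = 0⊕1⊕1⊕1⊕1⊕0⊕0 = 0
p2 = XOR of data positions {3,6,7,10,11,14,15} = 0⊕0⊕1⊕0⊕1⊕1⊕0 = 1
p4 = XOR of data positions {5,6,7,12,13,14,15} = 1⊕0⊕1⊕0⊕0⊕1⊕0 = 1
p8 = XOR of data positions {9,10,11,12,13,14,15} = 1⊕0⊕1⊕0⊕0⊕1⊕0 = 1
Codeword b1..b15 = 010110111010010

010110111010010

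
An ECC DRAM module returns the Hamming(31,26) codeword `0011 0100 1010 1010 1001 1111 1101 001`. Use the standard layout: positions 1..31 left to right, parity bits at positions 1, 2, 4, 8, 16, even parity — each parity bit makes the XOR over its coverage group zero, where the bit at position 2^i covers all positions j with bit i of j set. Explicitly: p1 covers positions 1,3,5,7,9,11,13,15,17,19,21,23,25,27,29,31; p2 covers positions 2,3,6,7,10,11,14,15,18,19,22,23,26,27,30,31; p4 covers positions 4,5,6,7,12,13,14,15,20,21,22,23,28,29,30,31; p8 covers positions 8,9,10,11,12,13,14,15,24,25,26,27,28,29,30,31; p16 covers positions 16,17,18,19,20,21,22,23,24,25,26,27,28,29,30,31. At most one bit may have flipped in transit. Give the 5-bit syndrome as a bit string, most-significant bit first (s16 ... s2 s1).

s1: b1⊕b3⊕b5⊕b7⊕b9⊕b11⊕b13⊕b15⊕b17⊕b19⊕b21⊕b23⊕b25⊕b27⊕b29⊕b31 = 0⊕1⊕0⊕0⊕1⊕1⊕1⊕1⊕1⊕0⊕1⊕1⊕1⊕0⊕0⊕1 = 0
s2: b2⊕b3⊕b6⊕b7⊕b10⊕b11⊕b14⊕b15⊕b18⊕b19⊕b22⊕b23⊕b26⊕b27⊕b30⊕b31 = 0⊕1⊕1⊕0⊕0⊕1⊕0⊕1⊕0⊕0⊕1⊕1⊕1⊕0⊕0⊕1 = 0
s4: b4⊕b5⊕b6⊕b7⊕b12⊕b13⊕b14⊕b15⊕b20⊕b21⊕b22⊕b23⊕b28⊕b29⊕b30⊕b31 = 1⊕0⊕1⊕0⊕0⊕1⊕0⊕1⊕1⊕1⊕1⊕1⊕1⊕0⊕0⊕1 = 0
s8: b8⊕b9⊕b10⊕b11⊕b12⊕b13⊕b14⊕b15⊕b24⊕b25⊕b26⊕b27⊕b28⊕b29⊕b30⊕b31 = 0⊕1⊕0⊕1⊕0⊕1⊕0⊕1⊕1⊕1⊕1⊕0⊕1⊕0⊕0⊕1 = 1
s16: b16⊕b17⊕b18⊕b19⊕b20⊕b21⊕b22⊕b23⊕b24⊕b25⊕b26⊕b27⊕b28⊕b29⊕b30⊕b31 = 0⊕1⊕0⊕0⊕1⊕1⊕1⊕1⊕1⊕1⊕1⊕0⊕1⊕0⊕0⊕1 = 0
Syndrome (s16...s1) = 01000 → position 8.

01000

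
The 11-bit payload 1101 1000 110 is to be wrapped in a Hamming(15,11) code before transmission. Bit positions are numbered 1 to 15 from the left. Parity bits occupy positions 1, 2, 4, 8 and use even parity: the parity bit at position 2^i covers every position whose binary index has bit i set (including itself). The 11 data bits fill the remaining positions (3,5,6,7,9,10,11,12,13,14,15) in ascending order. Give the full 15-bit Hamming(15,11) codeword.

111010111000110

Place data bits at non-power-of-two positions: b3=1, b5=1, b6=0, b7=1, b9=1, b10=0, b11=0, b12=0, b13=1, b14=1, b15=0.
p1 = XOR of data positions {3,5,7,9,11,13,15} = 1⊕1⊕1⊕1⊕0⊕1⊕0 = 1
p2 = XOR of data positions {3,6,7,10,11,14,15} = 1⊕0⊕1⊕0⊕0⊕1⊕0 = 1
p4 = XOR of data positions {5,6,7,12,13,14,15} = 1⊕0⊕1⊕0⊕1⊕1⊕0 = 0
p8 = XOR of data positions {9,10,11,12,13,14,15} = 1⊕0⊕0⊕0⊕1⊕1⊕0 = 1
Codeword b1..b15 = 111010111000110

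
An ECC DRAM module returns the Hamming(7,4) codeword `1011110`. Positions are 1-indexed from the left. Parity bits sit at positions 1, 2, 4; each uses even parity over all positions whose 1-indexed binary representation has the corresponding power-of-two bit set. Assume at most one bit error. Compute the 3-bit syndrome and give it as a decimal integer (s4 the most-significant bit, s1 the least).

5

s1: b1⊕b3⊕b5⊕b7 = 1⊕1⊕1⊕0 = 1
s2: b2⊕b3⊕b6⊕b7 = 0⊕1⊕1⊕0 = 0
s4: b4⊕b5⊕b6⊕b7 = 1⊕1⊕1⊕0 = 1
Syndrome (s4...s1) = 101 → position 5.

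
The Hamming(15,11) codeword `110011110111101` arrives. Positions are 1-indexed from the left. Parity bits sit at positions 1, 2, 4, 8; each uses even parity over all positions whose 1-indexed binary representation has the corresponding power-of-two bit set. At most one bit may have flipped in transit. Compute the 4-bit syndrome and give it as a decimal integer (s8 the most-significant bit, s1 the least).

s1: b1⊕b3⊕b5⊕b7⊕b9⊕b11⊕b13⊕b15 = 1⊕0⊕1⊕1⊕0⊕1⊕1⊕1 = 0
s2: b2⊕b3⊕b6⊕b7⊕b10⊕b11⊕b14⊕b15 = 1⊕0⊕1⊕1⊕1⊕1⊕0⊕1 = 0
s4: b4⊕b5⊕b6⊕b7⊕b12⊕b13⊕b14⊕b15 = 0⊕1⊕1⊕1⊕1⊕1⊕0⊕1 = 0
s8: b8⊕b9⊕b10⊕b11⊕b12⊕b13⊕b14⊕b15 = 1⊕0⊕1⊕1⊕1⊕1⊕0⊕1 = 0
Syndrome (s8...s1) = 0000 → position 0 (no error).

0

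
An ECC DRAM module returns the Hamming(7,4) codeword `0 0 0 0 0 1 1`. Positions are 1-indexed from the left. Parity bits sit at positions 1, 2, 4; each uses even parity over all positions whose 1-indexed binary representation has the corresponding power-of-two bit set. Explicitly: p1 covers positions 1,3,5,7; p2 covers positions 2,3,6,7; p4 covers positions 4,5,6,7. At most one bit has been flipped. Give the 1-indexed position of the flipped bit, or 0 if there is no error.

1

s1: b1⊕b3⊕b5⊕b7 = 0⊕0⊕0⊕1 = 1
s2: b2⊕b3⊕b6⊕b7 = 0⊕0⊕1⊕1 = 0
s4: b4⊕b5⊕b6⊕b7 = 0⊕0⊕1⊕1 = 0
Syndrome (s4...s1) = 001 → position 1.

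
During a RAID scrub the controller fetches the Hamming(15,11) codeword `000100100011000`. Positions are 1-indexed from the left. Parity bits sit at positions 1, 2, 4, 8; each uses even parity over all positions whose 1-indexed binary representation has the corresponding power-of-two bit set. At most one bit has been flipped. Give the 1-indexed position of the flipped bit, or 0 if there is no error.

s1: b1⊕b3⊕b5⊕b7⊕b9⊕b11⊕b13⊕b15 = 0⊕0⊕0⊕1⊕0⊕1⊕0⊕0 = 0
s2: b2⊕b3⊕b6⊕b7⊕b10⊕b11⊕b14⊕b15 = 0⊕0⊕0⊕1⊕0⊕1⊕0⊕0 = 0
s4: b4⊕b5⊕b6⊕b7⊕b12⊕b13⊕b14⊕b15 = 1⊕0⊕0⊕1⊕1⊕0⊕0⊕0 = 1
s8: b8⊕b9⊕b10⊕b11⊕b12⊕b13⊕b14⊕b15 = 0⊕0⊕0⊕1⊕1⊕0⊕0⊕0 = 0
Syndrome (s8...s1) = 0100 → position 4.

4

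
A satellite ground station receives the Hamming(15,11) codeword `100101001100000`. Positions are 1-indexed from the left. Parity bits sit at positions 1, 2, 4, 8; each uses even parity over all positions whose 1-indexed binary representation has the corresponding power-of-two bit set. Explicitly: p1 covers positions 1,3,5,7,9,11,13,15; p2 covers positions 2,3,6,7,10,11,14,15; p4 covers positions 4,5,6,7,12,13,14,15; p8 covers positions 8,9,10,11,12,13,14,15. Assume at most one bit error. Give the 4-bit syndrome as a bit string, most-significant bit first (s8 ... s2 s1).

0000

s1: b1⊕b3⊕b5⊕b7⊕b9⊕b11⊕b13⊕b15 = 1⊕0⊕0⊕0⊕1⊕0⊕0⊕0 = 0
s2: b2⊕b3⊕b6⊕b7⊕b10⊕b11⊕b14⊕b15 = 0⊕0⊕1⊕0⊕1⊕0⊕0⊕0 = 0
s4: b4⊕b5⊕b6⊕b7⊕b12⊕b13⊕b14⊕b15 = 1⊕0⊕1⊕0⊕0⊕0⊕0⊕0 = 0
s8: b8⊕b9⊕b10⊕b11⊕b12⊕b13⊕b14⊕b15 = 0⊕1⊕1⊕0⊕0⊕0⊕0⊕0 = 0
Syndrome (s8...s1) = 0000 → position 0 (no error).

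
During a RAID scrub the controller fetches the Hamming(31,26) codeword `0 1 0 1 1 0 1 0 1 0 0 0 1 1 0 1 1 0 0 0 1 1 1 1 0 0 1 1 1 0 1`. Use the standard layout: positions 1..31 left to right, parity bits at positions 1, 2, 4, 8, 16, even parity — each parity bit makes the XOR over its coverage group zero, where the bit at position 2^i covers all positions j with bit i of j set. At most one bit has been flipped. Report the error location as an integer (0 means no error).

s1: b1⊕b3⊕b5⊕b7⊕b9⊕b11⊕b13⊕b15⊕b17⊕b19⊕b21⊕b23⊕b25⊕b27⊕b29⊕b31 = 0⊕0⊕1⊕1⊕1⊕0⊕1⊕0⊕1⊕0⊕1⊕1⊕0⊕1⊕1⊕1 = 0
s2: b2⊕b3⊕b6⊕b7⊕b10⊕b11⊕b14⊕b15⊕b18⊕b19⊕b22⊕b23⊕b26⊕b27⊕b30⊕b31 = 1⊕0⊕0⊕1⊕0⊕0⊕1⊕0⊕0⊕0⊕1⊕1⊕0⊕1⊕0⊕1 = 1
s4: b4⊕b5⊕b6⊕b7⊕b12⊕b13⊕b14⊕b15⊕b20⊕b21⊕b22⊕b23⊕b28⊕b29⊕b30⊕b31 = 1⊕1⊕0⊕1⊕0⊕1⊕1⊕0⊕0⊕1⊕1⊕1⊕1⊕1⊕0⊕1 = 1
s8: b8⊕b9⊕b10⊕b11⊕b12⊕b13⊕b14⊕b15⊕b24⊕b25⊕b26⊕b27⊕b28⊕b29⊕b30⊕b31 = 0⊕1⊕0⊕0⊕0⊕1⊕1⊕0⊕1⊕0⊕0⊕1⊕1⊕1⊕0⊕1 = 0
s16: b16⊕b17⊕b18⊕b19⊕b20⊕b21⊕b22⊕b23⊕b24⊕b25⊕b26⊕b27⊕b28⊕b29⊕b30⊕b31 = 1⊕1⊕0⊕0⊕0⊕1⊕1⊕1⊕1⊕0⊕0⊕1⊕1⊕1⊕0⊕1 = 0
Syndrome (s16...s1) = 00110 → position 6.

6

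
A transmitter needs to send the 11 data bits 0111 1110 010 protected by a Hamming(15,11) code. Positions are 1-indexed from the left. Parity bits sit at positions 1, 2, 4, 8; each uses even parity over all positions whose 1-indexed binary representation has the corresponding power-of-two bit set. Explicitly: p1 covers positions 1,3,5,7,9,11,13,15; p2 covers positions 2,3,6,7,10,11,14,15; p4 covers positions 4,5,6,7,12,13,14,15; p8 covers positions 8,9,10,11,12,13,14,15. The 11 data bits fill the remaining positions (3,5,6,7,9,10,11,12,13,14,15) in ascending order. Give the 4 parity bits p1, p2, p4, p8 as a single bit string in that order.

Place data bits at non-power-of-two positions: b3=0, b5=1, b6=1, b7=1, b9=1, b10=1, b11=1, b12=0, b13=0, b14=1, b15=0.
p1 = XOR of data positions {3,5,7,9,11,13,15} = 0⊕1⊕1⊕1⊕1⊕0⊕0 = 0
p2 = XOR of data positions {3,6,7,10,11,14,15} = 0⊕1⊕1⊕1⊕1⊕1⊕0 = 1
p4 = XOR of data positions {5,6,7,12,13,14,15} = 1⊕1⊕1⊕0⊕0⊕1⊕0 = 0
p8 = XOR of data positions {9,10,11,12,13,14,15} = 1⊕1⊕1⊕0⊕0⊕1⊕0 = 0
Parity bits p1,p2,p4,p8 = 0100

0100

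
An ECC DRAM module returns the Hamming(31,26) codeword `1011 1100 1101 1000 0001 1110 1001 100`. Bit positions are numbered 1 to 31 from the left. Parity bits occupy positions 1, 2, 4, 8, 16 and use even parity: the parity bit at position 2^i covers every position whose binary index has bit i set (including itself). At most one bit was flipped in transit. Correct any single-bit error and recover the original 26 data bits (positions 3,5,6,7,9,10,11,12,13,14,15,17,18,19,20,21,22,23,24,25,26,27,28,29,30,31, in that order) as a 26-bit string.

11101101100000111101001101

s1: b1⊕b3⊕b5⊕b7⊕b9⊕b11⊕b13⊕b15⊕b17⊕b19⊕b21⊕b23⊕b25⊕b27⊕b29⊕b31 = 1⊕1⊕1⊕0⊕1⊕0⊕1⊕0⊕0⊕0⊕1⊕1⊕1⊕0⊕1⊕0 = 1
s2: b2⊕b3⊕b6⊕b7⊕b10⊕b11⊕b14⊕b15⊕b18⊕b19⊕b22⊕b23⊕b26⊕b27⊕b30⊕b31 = 0⊕1⊕1⊕0⊕1⊕0⊕0⊕0⊕0⊕0⊕1⊕1⊕0⊕0⊕0⊕0 = 1
s4: b4⊕b5⊕b6⊕b7⊕b12⊕b13⊕b14⊕b15⊕b20⊕b21⊕b22⊕b23⊕b28⊕b29⊕b30⊕b31 = 1⊕1⊕1⊕0⊕1⊕1⊕0⊕0⊕1⊕1⊕1⊕1⊕1⊕1⊕0⊕0 = 1
s8: b8⊕b9⊕b10⊕b11⊕b12⊕b13⊕b14⊕b15⊕b24⊕b25⊕b26⊕b27⊕b28⊕b29⊕b30⊕b31 = 0⊕1⊕1⊕0⊕1⊕1⊕0⊕0⊕0⊕1⊕0⊕0⊕1⊕1⊕0⊕0 = 1
s16: b16⊕b17⊕b18⊕b19⊕b20⊕b21⊕b22⊕b23⊕b24⊕b25⊕b26⊕b27⊕b28⊕b29⊕b30⊕b31 = 0⊕0⊕0⊕0⊕1⊕1⊕1⊕1⊕0⊕1⊕0⊕0⊕1⊕1⊕0⊕0 = 1
Syndrome (s16...s1) = 11111 → position 31.
Flip bit 31: corrected codeword = 1011110011011000000111101001101
Data bits at positions 3,5,6,7,9,10,11,12,13,14,15,17,18,19,20,21,22,23,24,25,26,27,28,29,30,31: 11101101100000111101001101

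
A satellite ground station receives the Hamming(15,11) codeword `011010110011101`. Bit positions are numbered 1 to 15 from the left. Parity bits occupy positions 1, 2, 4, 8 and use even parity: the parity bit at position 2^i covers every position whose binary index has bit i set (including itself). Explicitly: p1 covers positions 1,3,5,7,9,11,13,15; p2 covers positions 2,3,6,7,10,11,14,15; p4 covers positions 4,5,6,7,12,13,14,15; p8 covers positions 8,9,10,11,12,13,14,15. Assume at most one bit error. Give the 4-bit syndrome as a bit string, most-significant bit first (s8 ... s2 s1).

s1: b1⊕b3⊕b5⊕b7⊕b9⊕b11⊕b13⊕b15 = 0⊕1⊕1⊕1⊕0⊕1⊕1⊕1 = 0
s2: b2⊕b3⊕b6⊕b7⊕b10⊕b11⊕b14⊕b15 = 1⊕1⊕0⊕1⊕0⊕1⊕0⊕1 = 1
s4: b4⊕b5⊕b6⊕b7⊕b12⊕b13⊕b14⊕b15 = 0⊕1⊕0⊕1⊕1⊕1⊕0⊕1 = 1
s8: b8⊕b9⊕b10⊕b11⊕b12⊕b13⊕b14⊕b15 = 1⊕0⊕0⊕1⊕1⊕1⊕0⊕1 = 1
Syndrome (s8...s1) = 1110 → position 14.

1110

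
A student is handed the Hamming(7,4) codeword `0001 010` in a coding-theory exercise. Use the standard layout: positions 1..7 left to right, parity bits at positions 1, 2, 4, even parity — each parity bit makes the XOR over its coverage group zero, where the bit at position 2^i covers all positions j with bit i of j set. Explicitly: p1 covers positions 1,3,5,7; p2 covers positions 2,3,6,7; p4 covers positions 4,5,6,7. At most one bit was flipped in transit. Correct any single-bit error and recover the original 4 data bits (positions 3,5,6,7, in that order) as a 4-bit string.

s1: b1⊕b3⊕b5⊕b7 = 0⊕0⊕0⊕0 = 0
s2: b2⊕b3⊕b6⊕b7 = 0⊕0⊕1⊕0 = 1
s4: b4⊕b5⊕b6⊕b7 = 1⊕0⊕1⊕0 = 0
Syndrome (s4...s1) = 010 → position 2.
Flip bit 2: corrected codeword = 0101010
Data bits at positions 3,5,6,7: 0010

0010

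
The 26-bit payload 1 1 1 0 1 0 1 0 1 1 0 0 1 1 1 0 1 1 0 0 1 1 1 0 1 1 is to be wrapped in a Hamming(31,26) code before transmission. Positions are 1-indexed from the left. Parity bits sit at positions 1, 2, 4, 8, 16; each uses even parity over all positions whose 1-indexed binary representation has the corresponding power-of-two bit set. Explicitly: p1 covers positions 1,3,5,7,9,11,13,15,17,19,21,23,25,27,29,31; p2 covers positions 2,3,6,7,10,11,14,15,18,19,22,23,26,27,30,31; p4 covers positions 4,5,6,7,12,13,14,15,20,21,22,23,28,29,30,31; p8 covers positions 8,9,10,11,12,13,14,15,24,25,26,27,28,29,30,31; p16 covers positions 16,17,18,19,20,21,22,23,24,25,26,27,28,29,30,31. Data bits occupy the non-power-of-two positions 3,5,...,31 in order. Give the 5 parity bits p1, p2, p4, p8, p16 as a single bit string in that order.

Place data bits at non-power-of-two positions: b3=1, b5=1, b6=1, b7=0, b9=1, b10=0, b11=1, b12=0, b13=1, b14=1, b15=0, b17=0, b18=1, b19=1, b20=1, b21=0, b22=1, b23=1, b24=0, b25=0, b26=1, b27=1, b28=1, b29=0, b30=1, b31=1.
p1 = XOR of data positions {3,5,7,9,11,13,15,17,19,21,23,25,27,29,31} = 1⊕1⊕0⊕1⊕1⊕1⊕0⊕0⊕1⊕0⊕1⊕0⊕1⊕0⊕1 = 1
p2 = XOR of data positions {3,6,7,10,11,14,15,18,19,22,23,26,27,30,31} = 1⊕1⊕0⊕0⊕1⊕1⊕0⊕1⊕1⊕1⊕1⊕1⊕1⊕1⊕1 = 0
p4 = XOR of data positions {5,6,7,12,13,14,15,20,21,22,23,28,29,30,31} = 1⊕1⊕0⊕0⊕1⊕1⊕0⊕1⊕0⊕1⊕1⊕1⊕0⊕1⊕1 = 0
p8 = XOR of data positions {9,10,11,12,13,14,15,24,25,26,27,28,29,30,31} = 1⊕0⊕1⊕0⊕1⊕1⊕0⊕0⊕0⊕1⊕1⊕1⊕0⊕1⊕1 = 1
p16 = XOR of data positions {17,18,19,20,21,22,23,24,25,26,27,28,29,30,31} = 0⊕1⊕1⊕1⊕0⊕1⊕1⊕0⊕0⊕1⊕1⊕1⊕0⊕1⊕1 = 0
Parity bits p1,p2,p4,p8,p16 = 10010

10010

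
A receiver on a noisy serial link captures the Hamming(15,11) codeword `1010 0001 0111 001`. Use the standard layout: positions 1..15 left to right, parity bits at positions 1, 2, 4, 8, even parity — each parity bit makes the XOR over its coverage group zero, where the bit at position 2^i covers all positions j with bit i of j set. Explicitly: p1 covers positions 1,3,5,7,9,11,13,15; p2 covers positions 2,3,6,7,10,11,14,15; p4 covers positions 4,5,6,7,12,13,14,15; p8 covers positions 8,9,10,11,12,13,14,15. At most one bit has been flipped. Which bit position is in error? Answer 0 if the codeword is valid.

s1: b1⊕b3⊕b5⊕b7⊕b9⊕b11⊕b13⊕b15 = 1⊕1⊕0⊕0⊕0⊕1⊕0⊕1 = 0
s2: b2⊕b3⊕b6⊕b7⊕b10⊕b11⊕b14⊕b15 = 0⊕1⊕0⊕0⊕1⊕1⊕0⊕1 = 0
s4: b4⊕b5⊕b6⊕b7⊕b12⊕b13⊕b14⊕b15 = 0⊕0⊕0⊕0⊕1⊕0⊕0⊕1 = 0
s8: b8⊕b9⊕b10⊕b11⊕b12⊕b13⊕b14⊕b15 = 1⊕0⊕1⊕1⊕1⊕0⊕0⊕1 = 1
Syndrome (s8...s1) = 1000 → position 8.

8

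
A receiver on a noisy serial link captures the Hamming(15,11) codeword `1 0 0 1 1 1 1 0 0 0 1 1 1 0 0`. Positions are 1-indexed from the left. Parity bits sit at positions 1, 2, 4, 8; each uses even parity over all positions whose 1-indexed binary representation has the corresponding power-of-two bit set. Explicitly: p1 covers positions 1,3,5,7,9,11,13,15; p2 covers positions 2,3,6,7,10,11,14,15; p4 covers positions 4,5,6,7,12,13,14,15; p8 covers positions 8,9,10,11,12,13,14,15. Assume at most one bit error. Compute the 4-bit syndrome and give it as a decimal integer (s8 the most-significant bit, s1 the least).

11

s1: b1⊕b3⊕b5⊕b7⊕b9⊕b11⊕b13⊕b15 = 1⊕0⊕1⊕1⊕0⊕1⊕1⊕0 = 1
s2: b2⊕b3⊕b6⊕b7⊕b10⊕b11⊕b14⊕b15 = 0⊕0⊕1⊕1⊕0⊕1⊕0⊕0 = 1
s4: b4⊕b5⊕b6⊕b7⊕b12⊕b13⊕b14⊕b15 = 1⊕1⊕1⊕1⊕1⊕1⊕0⊕0 = 0
s8: b8⊕b9⊕b10⊕b11⊕b12⊕b13⊕b14⊕b15 = 0⊕0⊕0⊕1⊕1⊕1⊕0⊕0 = 1
Syndrome (s8...s1) = 1011 → position 11.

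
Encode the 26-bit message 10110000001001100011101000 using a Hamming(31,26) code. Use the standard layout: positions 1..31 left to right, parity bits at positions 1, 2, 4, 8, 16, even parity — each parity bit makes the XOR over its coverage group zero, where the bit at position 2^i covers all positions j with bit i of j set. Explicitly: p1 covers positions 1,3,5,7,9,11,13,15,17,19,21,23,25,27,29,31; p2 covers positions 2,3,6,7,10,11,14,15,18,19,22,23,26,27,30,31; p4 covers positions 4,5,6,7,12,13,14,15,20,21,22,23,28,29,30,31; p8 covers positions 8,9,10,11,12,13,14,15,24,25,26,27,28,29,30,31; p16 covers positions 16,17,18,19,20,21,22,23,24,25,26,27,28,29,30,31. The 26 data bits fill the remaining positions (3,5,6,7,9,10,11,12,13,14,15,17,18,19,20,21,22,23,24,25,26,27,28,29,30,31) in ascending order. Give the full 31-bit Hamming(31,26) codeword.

Place data bits at non-power-of-two positions: b3=1, b5=0, b6=1, b7=1, b9=0, b10=0, b11=0, b12=0, b13=0, b14=0, b15=1, b17=0, b18=0, b19=1, b20=1, b21=0, b22=0, b23=0, b24=1, b25=1, b26=1, b27=0, b28=1, b29=0, b30=0, b31=0.
p1 = XOR of data positions {3,5,7,9,11,13,15,17,19,21,23,25,27,29,31} = 1⊕0⊕1⊕0⊕0⊕0⊕1⊕0⊕1⊕0⊕0⊕1⊕0⊕0⊕0 = 1
p2 = XOR of data positions {3,6,7,10,11,14,15,18,19,22,23,26,27,30,31} = 1⊕1⊕1⊕0⊕0⊕0⊕1⊕0⊕1⊕0⊕0⊕1⊕0⊕0⊕0 = 0
p4 = XOR of data positions {5,6,7,12,13,14,15,20,21,22,23,28,29,30,31} = 0⊕1⊕1⊕0⊕0⊕0⊕1⊕1⊕0⊕0⊕0⊕1⊕0⊕0⊕0 = 1
p8 = XOR of data positions {9,10,11,12,13,14,15,24,25,26,27,28,29,30,31} = 0⊕0⊕0⊕0⊕0⊕0⊕1⊕1⊕1⊕1⊕0⊕1⊕0⊕0⊕0 = 1
p16 = XOR of data positions {17,18,19,20,21,22,23,24,25,26,27,28,29,30,31} = 0⊕0⊕1⊕1⊕0⊕0⊕0⊕1⊕1⊕1⊕0⊕1⊕0⊕0⊕0 = 0
Codeword b1..b31 = 1011011100000010001100011101000

1011011100000010001100011101000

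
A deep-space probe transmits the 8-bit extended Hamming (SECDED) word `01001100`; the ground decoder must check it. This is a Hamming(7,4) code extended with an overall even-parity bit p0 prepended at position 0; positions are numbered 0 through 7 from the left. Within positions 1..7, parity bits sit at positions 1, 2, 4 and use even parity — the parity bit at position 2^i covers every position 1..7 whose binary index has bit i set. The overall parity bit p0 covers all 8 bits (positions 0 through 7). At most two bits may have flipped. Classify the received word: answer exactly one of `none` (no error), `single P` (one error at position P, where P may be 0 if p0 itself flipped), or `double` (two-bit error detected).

s1: b1⊕b3⊕b5⊕b7 = 1⊕0⊕1⊕0 = 0
s2: b2⊕b3⊕b6⊕b7 = 0⊕0⊕0⊕0 = 0
s4: b4⊕b5⊕b6⊕b7 = 1⊕1⊕0⊕0 = 0
Syndrome (s4...s1) = 000 → position 0 (no error).
Overall parity (XOR of all 8 bits, including p0): 0⊕1⊕0⊕0⊕1⊕1⊕0⊕0 = 1
Overall=1, syndrome position=0 → single-bit error at position 0.

single 0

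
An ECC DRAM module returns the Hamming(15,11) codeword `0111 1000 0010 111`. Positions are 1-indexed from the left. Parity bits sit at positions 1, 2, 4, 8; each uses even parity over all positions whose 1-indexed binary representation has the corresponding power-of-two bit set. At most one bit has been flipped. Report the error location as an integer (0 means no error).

7

s1: b1⊕b3⊕b5⊕b7⊕b9⊕b11⊕b13⊕b15 = 0⊕1⊕1⊕0⊕0⊕1⊕1⊕1 = 1
s2: b2⊕b3⊕b6⊕b7⊕b10⊕b11⊕b14⊕b15 = 1⊕1⊕0⊕0⊕0⊕1⊕1⊕1 = 1
s4: b4⊕b5⊕b6⊕b7⊕b12⊕b13⊕b14⊕b15 = 1⊕1⊕0⊕0⊕0⊕1⊕1⊕1 = 1
s8: b8⊕b9⊕b10⊕b11⊕b12⊕b13⊕b14⊕b15 = 0⊕0⊕0⊕1⊕0⊕1⊕1⊕1 = 0
Syndrome (s8...s1) = 0111 → position 7.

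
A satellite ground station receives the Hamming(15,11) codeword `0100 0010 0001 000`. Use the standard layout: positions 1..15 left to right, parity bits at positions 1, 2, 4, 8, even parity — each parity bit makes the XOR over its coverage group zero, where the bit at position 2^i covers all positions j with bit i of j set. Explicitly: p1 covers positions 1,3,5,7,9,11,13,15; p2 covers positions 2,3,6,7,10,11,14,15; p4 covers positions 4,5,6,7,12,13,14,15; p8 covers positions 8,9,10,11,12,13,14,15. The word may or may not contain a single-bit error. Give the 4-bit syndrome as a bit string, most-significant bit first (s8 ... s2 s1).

1001

s1: b1⊕b3⊕b5⊕b7⊕b9⊕b11⊕b13⊕b15 = 0⊕0⊕0⊕1⊕0⊕0⊕0⊕0 = 1
s2: b2⊕b3⊕b6⊕b7⊕b10⊕b11⊕b14⊕b15 = 1⊕0⊕0⊕1⊕0⊕0⊕0⊕0 = 0
s4: b4⊕b5⊕b6⊕b7⊕b12⊕b13⊕b14⊕b15 = 0⊕0⊕0⊕1⊕1⊕0⊕0⊕0 = 0
s8: b8⊕b9⊕b10⊕b11⊕b12⊕b13⊕b14⊕b15 = 0⊕0⊕0⊕0⊕1⊕0⊕0⊕0 = 1
Syndrome (s8...s1) = 1001 → position 9.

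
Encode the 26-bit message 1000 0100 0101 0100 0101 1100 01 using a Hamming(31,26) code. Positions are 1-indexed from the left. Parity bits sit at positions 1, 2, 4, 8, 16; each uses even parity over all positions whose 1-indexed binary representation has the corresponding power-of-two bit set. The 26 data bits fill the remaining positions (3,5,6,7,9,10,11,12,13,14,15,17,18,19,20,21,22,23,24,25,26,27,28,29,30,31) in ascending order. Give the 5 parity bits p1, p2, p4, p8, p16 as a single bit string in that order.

Place data bits at non-power-of-two positions: b3=1, b5=0, b6=0, b7=0, b9=0, b10=1, b11=0, b12=0, b13=0, b14=1, b15=0, b17=1, b18=0, b19=1, b20=0, b21=0, b22=0, b23=1, b24=0, b25=1, b26=1, b27=1, b28=0, b29=0, b30=0, b31=1.
p1 = XOR of data positions {3,5,7,9,11,13,15,17,19,21,23,25,27,29,31} = 1⊕0⊕0⊕0⊕0⊕0⊕0⊕1⊕1⊕0⊕1⊕1⊕1⊕0⊕1 = 1
p2 = XOR of data positions {3,6,7,10,11,14,15,18,19,22,23,26,27,30,31} = 1⊕0⊕0⊕1⊕0⊕1⊕0⊕0⊕1⊕0⊕1⊕1⊕1⊕0⊕1 = 0
p4 = XOR of data positions {5,6,7,12,13,14,15,20,21,22,23,28,29,30,31} = 0⊕0⊕0⊕0⊕0⊕1⊕0⊕0⊕0⊕0⊕1⊕0⊕0⊕0⊕1 = 1
p8 = XOR of data positions {9,10,11,12,13,14,15,24,25,26,27,28,29,30,31} = 0⊕1⊕0⊕0⊕0⊕1⊕0⊕0⊕1⊕1⊕1⊕0⊕0⊕0⊕1 = 0
p16 = XOR of data positions {17,18,19,20,21,22,23,24,25,26,27,28,29,30,31} = 1⊕0⊕1⊕0⊕0⊕0⊕1⊕0⊕1⊕1⊕1⊕0⊕0⊕0⊕1 = 1
Parity bits p1,p2,p4,p8,p16 = 10101

10101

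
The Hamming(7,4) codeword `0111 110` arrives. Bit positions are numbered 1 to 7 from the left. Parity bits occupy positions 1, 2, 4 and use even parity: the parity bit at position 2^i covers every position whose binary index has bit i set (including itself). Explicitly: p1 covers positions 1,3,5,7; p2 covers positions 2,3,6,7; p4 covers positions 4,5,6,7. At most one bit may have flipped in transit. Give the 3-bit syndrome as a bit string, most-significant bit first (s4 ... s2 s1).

110

s1: b1⊕b3⊕b5⊕b7 = 0⊕1⊕1⊕0 = 0
s2: b2⊕b3⊕b6⊕b7 = 1⊕1⊕1⊕0 = 1
s4: b4⊕b5⊕b6⊕b7 = 1⊕1⊕1⊕0 = 1
Syndrome (s4...s1) = 110 → position 6.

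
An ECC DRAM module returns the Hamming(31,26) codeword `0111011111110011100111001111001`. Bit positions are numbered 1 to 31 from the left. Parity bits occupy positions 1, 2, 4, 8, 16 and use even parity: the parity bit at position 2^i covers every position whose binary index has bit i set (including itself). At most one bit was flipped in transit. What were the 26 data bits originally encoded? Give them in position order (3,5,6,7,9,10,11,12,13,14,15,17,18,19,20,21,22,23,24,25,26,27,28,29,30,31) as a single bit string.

s1: b1⊕b3⊕b5⊕b7⊕b9⊕b11⊕b13⊕b15⊕b17⊕b19⊕b21⊕b23⊕b25⊕b27⊕b29⊕b31 = 0⊕1⊕0⊕1⊕1⊕1⊕0⊕1⊕1⊕0⊕1⊕0⊕1⊕1⊕0⊕1 = 0
s2: b2⊕b3⊕b6⊕b7⊕b10⊕b11⊕b14⊕b15⊕b18⊕b19⊕b22⊕b23⊕b26⊕b27⊕b30⊕b31 = 1⊕1⊕1⊕1⊕1⊕1⊕0⊕1⊕0⊕0⊕1⊕0⊕1⊕1⊕0⊕1 = 1
s4: b4⊕b5⊕b6⊕b7⊕b12⊕b13⊕b14⊕b15⊕b20⊕b21⊕b22⊕b23⊕b28⊕b29⊕b30⊕b31 = 1⊕0⊕1⊕1⊕1⊕0⊕0⊕1⊕1⊕1⊕1⊕0⊕1⊕0⊕0⊕1 = 0
s8: b8⊕b9⊕b10⊕b11⊕b12⊕b13⊕b14⊕b15⊕b24⊕b25⊕b26⊕b27⊕b28⊕b29⊕b30⊕b31 = 1⊕1⊕1⊕1⊕1⊕0⊕0⊕1⊕0⊕1⊕1⊕1⊕1⊕0⊕0⊕1 = 1
s16: b16⊕b17⊕b18⊕b19⊕b20⊕b21⊕b22⊕b23⊕b24⊕b25⊕b26⊕b27⊕b28⊕b29⊕b30⊕b31 = 1⊕1⊕0⊕0⊕1⊕1⊕1⊕0⊕0⊕1⊕1⊕1⊕1⊕0⊕0⊕1 = 0
Syndrome (s16...s1) = 01010 → position 10.
Flip bit 10: corrected codeword = 0111011110110011100111001111001
Data bits at positions 3,5,6,7,9,10,11,12,13,14,15,17,18,19,20,21,22,23,24,25,26,27,28,29,30,31: 10111011001100111001111001

10111011001100111001111001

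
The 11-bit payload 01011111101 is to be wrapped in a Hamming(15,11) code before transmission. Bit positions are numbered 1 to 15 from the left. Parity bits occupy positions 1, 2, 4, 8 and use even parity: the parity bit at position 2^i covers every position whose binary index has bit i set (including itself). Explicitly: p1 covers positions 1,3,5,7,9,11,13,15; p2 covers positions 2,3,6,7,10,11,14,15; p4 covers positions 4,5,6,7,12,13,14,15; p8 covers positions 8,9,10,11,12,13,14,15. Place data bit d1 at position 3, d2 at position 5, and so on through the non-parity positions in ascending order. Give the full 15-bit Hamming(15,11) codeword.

000110101111101

Place data bits at non-power-of-two positions: b3=0, b5=1, b6=0, b7=1, b9=1, b10=1, b11=1, b12=1, b13=1, b14=0, b15=1.
p1 = XOR of data positions {3,5,7,9,11,13,15} = 0⊕1⊕1⊕1⊕1⊕1⊕1 = 0
p2 = XOR of data positions {3,6,7,10,11,14,15} = 0⊕0⊕1⊕1⊕1⊕0⊕1 = 0
p4 = XOR of data positions {5,6,7,12,13,14,15} = 1⊕0⊕1⊕1⊕1⊕0⊕1 = 1
p8 = XOR of data positions {9,10,11,12,13,14,15} = 1⊕1⊕1⊕1⊕1⊕0⊕1 = 0
Codeword b1..b15 = 000110101111101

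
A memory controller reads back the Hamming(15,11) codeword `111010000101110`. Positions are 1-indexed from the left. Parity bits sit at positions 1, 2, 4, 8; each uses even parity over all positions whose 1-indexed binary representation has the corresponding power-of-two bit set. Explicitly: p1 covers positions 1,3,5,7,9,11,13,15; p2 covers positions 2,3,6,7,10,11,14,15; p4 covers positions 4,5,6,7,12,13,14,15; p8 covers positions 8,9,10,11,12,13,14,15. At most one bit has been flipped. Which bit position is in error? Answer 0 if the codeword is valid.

s1: b1⊕b3⊕b5⊕b7⊕b9⊕b11⊕b13⊕b15 = 1⊕1⊕1⊕0⊕0⊕0⊕1⊕0 = 0
s2: b2⊕b3⊕b6⊕b7⊕b10⊕b11⊕b14⊕b15 = 1⊕1⊕0⊕0⊕1⊕0⊕1⊕0 = 0
s4: b4⊕b5⊕b6⊕b7⊕b12⊕b13⊕b14⊕b15 = 0⊕1⊕0⊕0⊕1⊕1⊕1⊕0 = 0
s8: b8⊕b9⊕b10⊕b11⊕b12⊕b13⊕b14⊕b15 = 0⊕0⊕1⊕0⊕1⊕1⊕1⊕0 = 0
Syndrome (s8...s1) = 0000 → position 0 (no error).

0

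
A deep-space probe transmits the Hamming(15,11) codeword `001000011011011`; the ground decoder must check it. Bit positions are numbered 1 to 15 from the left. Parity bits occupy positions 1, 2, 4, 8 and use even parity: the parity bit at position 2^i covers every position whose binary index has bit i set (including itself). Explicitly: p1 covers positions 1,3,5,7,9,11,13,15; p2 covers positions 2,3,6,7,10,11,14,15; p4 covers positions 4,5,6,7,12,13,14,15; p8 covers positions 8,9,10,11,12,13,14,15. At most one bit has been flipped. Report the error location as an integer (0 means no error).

4

s1: b1⊕b3⊕b5⊕b7⊕b9⊕b11⊕b13⊕b15 = 0⊕1⊕0⊕0⊕1⊕1⊕0⊕1 = 0
s2: b2⊕b3⊕b6⊕b7⊕b10⊕b11⊕b14⊕b15 = 0⊕1⊕0⊕0⊕0⊕1⊕1⊕1 = 0
s4: b4⊕b5⊕b6⊕b7⊕b12⊕b13⊕b14⊕b15 = 0⊕0⊕0⊕0⊕1⊕0⊕1⊕1 = 1
s8: b8⊕b9⊕b10⊕b11⊕b12⊕b13⊕b14⊕b15 = 1⊕1⊕0⊕1⊕1⊕0⊕1⊕1 = 0
Syndrome (s8...s1) = 0100 → position 4.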